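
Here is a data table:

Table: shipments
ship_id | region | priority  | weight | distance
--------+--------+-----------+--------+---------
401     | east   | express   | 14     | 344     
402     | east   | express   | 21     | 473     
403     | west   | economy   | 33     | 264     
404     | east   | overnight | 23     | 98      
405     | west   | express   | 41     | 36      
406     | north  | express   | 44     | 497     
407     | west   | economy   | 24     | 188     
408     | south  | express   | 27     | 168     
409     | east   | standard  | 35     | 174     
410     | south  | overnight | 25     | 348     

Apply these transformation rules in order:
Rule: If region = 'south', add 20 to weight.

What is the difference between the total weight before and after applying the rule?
40

Step 1: Original sum of weight = 287
Step 2: 2 records have region = 'south'
Step 3: Each affected record changes by 20
Step 4: Total change = 2 × 20 = 40
Step 5: New sum = 287 + 40 = 327
Step 6: Difference = |327 - 287| = 40
        (Sum increased by 40)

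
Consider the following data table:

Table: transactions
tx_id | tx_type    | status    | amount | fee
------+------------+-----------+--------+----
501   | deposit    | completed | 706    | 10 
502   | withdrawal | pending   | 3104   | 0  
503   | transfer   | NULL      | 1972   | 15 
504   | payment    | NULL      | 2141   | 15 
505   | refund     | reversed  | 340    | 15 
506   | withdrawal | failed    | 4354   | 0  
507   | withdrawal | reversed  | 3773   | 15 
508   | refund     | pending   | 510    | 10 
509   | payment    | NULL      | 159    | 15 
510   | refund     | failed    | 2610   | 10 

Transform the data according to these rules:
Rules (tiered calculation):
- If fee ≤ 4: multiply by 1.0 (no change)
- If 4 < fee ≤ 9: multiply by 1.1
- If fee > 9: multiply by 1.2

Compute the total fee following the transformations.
126.0

Step 1: Tier 1 (fee ≤ 4): 2 records, sum = 0 × 1.0 = 0.0
Step 2: Tier 2 (4 < fee ≤ 9): 0 records, sum = 0 × 1.1 = 0.0
Step 3: Tier 3 (fee > 9): 8 records, sum = 105 × 1.2 = 126.0
Step 4: Final sum = 0.0 + 0.0 + 126.0 = 126.0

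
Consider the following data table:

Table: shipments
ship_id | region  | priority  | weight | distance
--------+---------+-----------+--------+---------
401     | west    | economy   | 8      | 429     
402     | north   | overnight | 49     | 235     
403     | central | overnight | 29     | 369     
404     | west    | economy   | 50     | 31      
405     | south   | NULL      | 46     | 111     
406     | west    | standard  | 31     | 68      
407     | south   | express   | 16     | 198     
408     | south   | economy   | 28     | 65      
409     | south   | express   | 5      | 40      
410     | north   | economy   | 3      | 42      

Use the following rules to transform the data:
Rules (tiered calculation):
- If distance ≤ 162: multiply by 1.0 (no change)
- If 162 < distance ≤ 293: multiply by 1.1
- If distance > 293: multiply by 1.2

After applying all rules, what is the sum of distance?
1790.9

Step 1: Tier 1 (distance ≤ 162): 6 records, sum = 357 × 1.0 = 357.0
Step 2: Tier 2 (162 < distance ≤ 293): 2 records, sum = 433 × 1.1 = 476.3
Step 3: Tier 3 (distance > 293): 2 records, sum = 798 × 1.2 = 957.6
Step 4: Final sum = 357.0 + 476.3 + 957.6 = 1790.9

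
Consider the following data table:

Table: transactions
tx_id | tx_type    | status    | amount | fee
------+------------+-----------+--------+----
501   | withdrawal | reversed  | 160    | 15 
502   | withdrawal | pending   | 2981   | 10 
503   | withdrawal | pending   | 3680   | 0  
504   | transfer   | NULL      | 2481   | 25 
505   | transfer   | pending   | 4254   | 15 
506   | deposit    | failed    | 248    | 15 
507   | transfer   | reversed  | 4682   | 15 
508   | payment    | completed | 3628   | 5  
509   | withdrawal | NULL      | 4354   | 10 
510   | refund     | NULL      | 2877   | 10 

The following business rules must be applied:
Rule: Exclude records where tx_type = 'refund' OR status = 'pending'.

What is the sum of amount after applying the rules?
15553

Step 1: Find records where tx_type = 'refund' OR status = 'pending'
Step 2: 4 records match, summing to 13792
Step 3: Original sum: 29345
Step 4: Remaining sum = 29345 - 13792 = 15553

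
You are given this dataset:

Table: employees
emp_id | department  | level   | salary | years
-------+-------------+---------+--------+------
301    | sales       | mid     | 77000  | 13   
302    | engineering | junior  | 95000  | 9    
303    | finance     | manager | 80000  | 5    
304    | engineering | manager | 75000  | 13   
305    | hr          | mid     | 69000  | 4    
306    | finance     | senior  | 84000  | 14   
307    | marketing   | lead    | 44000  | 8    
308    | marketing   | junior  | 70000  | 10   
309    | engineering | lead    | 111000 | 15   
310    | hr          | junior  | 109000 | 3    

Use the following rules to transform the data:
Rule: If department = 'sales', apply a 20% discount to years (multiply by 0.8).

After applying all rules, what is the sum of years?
91.4

Step 1: Records with department = 'sales' have total years = 13
Step 2: Apply multiplier: 13 × 0.8 = 10.4
Step 3: Other records total: 81
Step 4: Final sum = 10.4 + 81 = 91.4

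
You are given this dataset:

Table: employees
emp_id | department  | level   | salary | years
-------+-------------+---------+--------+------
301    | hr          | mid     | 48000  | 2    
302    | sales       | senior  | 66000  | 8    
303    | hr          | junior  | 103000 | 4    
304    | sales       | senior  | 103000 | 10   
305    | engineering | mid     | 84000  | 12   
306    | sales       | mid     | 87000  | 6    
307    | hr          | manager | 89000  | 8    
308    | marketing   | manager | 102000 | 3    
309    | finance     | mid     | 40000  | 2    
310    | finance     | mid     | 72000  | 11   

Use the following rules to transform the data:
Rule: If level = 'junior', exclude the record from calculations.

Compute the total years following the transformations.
62

Step 1: Identify records where level = 'junior'
Step 2: The excluded records sum to 4
Step 3: Original total years = 66
Step 4: Remaining total = 66 - 4 = 62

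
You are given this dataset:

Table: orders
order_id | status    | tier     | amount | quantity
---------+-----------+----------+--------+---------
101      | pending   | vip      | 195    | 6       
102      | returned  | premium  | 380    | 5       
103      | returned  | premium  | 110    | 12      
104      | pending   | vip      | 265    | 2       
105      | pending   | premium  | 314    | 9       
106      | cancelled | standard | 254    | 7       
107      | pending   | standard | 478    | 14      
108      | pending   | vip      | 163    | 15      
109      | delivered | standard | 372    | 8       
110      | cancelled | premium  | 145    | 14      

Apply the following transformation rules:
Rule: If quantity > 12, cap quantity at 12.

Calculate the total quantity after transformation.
85

Step 1: 3 records have quantity > 12
Step 2: These records originally summed to 43
Step 3: After capping: 3 × 12 = 36
Step 4: Unaffected records sum: 49
Step 5: Final sum = 36 + 49 = 85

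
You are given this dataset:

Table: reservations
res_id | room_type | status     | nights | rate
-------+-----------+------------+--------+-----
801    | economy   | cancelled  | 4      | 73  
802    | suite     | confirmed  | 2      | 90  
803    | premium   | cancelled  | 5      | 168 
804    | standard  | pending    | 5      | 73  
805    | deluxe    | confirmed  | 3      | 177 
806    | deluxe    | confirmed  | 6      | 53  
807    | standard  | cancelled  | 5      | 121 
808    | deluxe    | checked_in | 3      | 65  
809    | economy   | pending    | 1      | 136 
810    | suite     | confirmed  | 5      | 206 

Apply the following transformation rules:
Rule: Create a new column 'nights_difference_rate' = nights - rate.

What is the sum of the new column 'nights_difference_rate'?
-1123

Step 1: For each record, compute nights - rate
Example calculations:
  4 - 73 = -69
  2 - 90 = -88
  5 - 168 = -163
  ...
Step 2: Sum all derived values
Step 3: Total = -1123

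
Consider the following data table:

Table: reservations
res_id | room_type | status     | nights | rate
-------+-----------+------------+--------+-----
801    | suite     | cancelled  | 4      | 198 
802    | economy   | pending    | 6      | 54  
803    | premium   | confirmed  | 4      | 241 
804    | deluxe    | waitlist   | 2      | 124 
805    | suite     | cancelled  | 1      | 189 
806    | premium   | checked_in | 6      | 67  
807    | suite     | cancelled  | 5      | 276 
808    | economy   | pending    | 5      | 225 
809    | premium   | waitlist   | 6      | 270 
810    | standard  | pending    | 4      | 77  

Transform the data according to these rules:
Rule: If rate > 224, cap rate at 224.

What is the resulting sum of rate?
1605

Step 1: 4 records have rate > 224
Step 2: These records originally summed to 1012
Step 3: After capping: 4 × 224 = 896
Step 4: Unaffected records sum: 709
Step 5: Final sum = 896 + 709 = 1605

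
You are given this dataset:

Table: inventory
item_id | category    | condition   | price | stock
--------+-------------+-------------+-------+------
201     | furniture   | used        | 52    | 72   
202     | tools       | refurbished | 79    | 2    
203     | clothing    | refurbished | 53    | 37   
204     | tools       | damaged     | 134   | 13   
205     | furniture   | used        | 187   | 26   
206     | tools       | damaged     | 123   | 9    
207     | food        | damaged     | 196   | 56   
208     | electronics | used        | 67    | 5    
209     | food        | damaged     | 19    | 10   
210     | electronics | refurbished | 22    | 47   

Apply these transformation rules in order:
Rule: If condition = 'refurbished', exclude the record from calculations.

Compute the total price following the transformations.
778

Step 1: Identify records where condition = 'refurbished'
Step 2: The excluded records sum to 154
Step 3: Original total price = 932
Step 4: Remaining total = 932 - 154 = 778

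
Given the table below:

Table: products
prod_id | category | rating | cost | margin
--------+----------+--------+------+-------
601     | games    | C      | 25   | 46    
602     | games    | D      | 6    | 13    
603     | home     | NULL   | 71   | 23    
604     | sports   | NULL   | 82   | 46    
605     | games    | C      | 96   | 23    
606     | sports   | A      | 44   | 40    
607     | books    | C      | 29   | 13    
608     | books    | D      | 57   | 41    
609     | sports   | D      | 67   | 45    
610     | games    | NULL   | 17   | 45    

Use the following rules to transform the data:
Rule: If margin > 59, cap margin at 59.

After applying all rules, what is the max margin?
46

Step 1: Original maximum margin = 46
Step 2: Check cap of 59 against maximum
Step 3: No records exceed the cap (max 46 <= cap 59), so no capping applies
Step 4: Maximum after transformation = 46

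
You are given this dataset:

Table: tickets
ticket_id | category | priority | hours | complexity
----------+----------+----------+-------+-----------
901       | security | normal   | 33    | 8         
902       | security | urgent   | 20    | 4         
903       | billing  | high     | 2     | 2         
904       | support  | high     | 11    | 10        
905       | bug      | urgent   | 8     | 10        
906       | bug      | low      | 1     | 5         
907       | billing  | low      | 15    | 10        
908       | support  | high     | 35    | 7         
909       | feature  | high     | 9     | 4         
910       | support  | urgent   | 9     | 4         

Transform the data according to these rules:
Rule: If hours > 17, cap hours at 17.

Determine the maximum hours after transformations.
17

Step 1: Original maximum hours = 35
Step 2: Apply cap at 17
Step 3: 3 records had hours > 17 and were capped
Step 4: Maximum after transformation = 17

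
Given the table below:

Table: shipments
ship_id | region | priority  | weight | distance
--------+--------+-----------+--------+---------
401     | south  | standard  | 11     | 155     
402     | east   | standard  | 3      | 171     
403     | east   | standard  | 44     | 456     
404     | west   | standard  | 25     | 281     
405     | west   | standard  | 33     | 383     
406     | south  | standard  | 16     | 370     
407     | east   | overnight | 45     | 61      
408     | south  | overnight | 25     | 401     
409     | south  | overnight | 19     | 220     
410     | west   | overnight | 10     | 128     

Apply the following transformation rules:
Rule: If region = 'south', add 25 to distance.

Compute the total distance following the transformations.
2726

Step 1: Count records where region = 'south': 4
Step 2: Total bonus added: 4 × 25 = 100
Step 3: Original sum of distance: 2626
Step 4: Final sum = 2626 + 100 = 2726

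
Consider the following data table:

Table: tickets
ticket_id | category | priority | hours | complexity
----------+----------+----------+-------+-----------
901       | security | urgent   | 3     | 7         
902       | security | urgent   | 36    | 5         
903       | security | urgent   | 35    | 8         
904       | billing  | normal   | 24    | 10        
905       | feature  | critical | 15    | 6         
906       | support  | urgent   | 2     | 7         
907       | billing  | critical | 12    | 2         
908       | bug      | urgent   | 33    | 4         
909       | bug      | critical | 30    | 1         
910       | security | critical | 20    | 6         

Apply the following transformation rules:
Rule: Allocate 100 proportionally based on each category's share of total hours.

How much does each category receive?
billing: 17.14, bug: 30.0, feature: 7.14, security: 44.76, support: 0.95

Step 1: Calculate total hours = 210
Step 2: Calculate each category's proportion:
  billing: 36/210 = 17.14% → 17.14
  bug: 63/210 = 30.00% → 30.0
  feature: 15/210 = 7.14% → 7.14
  security: 94/210 = 44.76% → 44.76
  support: 2/210 = 0.95% → 0.95
Step 3: Verify: sum of allocations ≈ 100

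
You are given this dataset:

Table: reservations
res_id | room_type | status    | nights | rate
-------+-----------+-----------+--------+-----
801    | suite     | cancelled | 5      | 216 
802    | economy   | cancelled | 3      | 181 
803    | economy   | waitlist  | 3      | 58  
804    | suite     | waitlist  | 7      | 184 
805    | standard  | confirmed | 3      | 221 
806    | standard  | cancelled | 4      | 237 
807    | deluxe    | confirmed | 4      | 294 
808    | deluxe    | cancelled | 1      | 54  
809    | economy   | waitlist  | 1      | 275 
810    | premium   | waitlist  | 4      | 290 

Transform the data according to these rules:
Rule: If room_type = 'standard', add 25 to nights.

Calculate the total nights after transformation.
85

Step 1: Count records where room_type = 'standard': 2
Step 2: Total bonus added: 2 × 25 = 50
Step 3: Original sum of nights: 35
Step 4: Final sum = 35 + 50 = 85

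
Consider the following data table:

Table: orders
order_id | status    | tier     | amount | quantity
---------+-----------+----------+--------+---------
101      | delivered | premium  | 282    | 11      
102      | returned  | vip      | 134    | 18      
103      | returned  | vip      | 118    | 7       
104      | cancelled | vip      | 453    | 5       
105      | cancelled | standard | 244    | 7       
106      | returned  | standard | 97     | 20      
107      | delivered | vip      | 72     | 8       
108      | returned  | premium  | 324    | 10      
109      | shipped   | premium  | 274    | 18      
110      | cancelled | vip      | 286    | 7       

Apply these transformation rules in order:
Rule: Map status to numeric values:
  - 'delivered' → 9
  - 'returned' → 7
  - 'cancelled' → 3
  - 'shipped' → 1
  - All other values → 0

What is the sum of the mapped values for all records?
56

Step 1: Apply mapping to each record
Step 2: Count by status:
  'delivered': 2 records × 9 = 18
  'returned': 4 records × 7 = 28
  'cancelled': 3 records × 3 = 9
  'shipped': 1 records × 1 = 1
Step 3: Sum all mapped values = 56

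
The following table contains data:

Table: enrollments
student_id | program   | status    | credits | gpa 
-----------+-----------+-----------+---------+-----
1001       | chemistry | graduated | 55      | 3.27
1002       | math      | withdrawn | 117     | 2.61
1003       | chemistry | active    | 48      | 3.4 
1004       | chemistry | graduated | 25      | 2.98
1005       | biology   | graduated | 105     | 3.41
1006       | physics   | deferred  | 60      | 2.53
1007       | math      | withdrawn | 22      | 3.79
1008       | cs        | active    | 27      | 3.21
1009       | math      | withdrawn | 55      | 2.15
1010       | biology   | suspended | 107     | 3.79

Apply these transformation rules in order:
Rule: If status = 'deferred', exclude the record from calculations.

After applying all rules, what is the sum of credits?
561

Step 1: Identify records where status = 'deferred'
Step 2: The excluded records sum to 60
Step 3: Original total credits = 621
Step 4: Remaining total = 621 - 60 = 561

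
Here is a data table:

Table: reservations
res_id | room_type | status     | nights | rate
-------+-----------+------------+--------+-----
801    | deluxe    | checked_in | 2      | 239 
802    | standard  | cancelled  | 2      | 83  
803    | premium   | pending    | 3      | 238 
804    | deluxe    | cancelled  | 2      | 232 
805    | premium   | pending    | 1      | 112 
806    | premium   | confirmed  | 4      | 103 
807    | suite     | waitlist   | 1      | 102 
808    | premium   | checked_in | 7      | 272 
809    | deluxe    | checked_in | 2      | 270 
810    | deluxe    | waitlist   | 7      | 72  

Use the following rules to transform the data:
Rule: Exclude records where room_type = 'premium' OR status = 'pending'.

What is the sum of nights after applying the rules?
16

Step 1: Find records where room_type = 'premium' OR status = 'pending'
Step 2: 4 records match, summing to 15
Step 3: Original sum: 31
Step 4: Remaining sum = 31 - 15 = 16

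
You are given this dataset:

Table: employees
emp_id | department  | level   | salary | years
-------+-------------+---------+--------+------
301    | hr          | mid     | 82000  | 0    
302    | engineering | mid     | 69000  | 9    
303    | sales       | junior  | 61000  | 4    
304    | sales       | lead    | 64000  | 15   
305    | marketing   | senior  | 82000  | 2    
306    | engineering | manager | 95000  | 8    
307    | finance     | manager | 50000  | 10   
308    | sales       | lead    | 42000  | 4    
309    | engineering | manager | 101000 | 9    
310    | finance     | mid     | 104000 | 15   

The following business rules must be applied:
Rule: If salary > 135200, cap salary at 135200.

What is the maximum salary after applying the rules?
104000

Step 1: Original maximum salary = 104000
Step 2: Check cap of 135200 against maximum
Step 3: No records exceed the cap (max 104000 <= cap 135200), so no capping applies
Step 4: Maximum after transformation = 104000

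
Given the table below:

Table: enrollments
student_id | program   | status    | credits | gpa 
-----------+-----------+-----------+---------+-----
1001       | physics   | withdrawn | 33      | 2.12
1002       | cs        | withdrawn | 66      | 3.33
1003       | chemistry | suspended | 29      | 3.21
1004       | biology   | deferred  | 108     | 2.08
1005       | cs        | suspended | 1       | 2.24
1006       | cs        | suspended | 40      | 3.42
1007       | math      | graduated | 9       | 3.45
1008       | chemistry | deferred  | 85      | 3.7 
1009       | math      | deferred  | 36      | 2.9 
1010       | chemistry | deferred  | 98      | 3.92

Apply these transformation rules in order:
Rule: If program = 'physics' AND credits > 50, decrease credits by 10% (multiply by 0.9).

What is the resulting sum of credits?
505

Step 1: Find records where program = 'physics' AND credits > 50
Step 2: 0 records match, summing to 0
Step 3: After multiplier: 0 × 0.9 = 0.0
Step 4: Unaffected records sum: 505
Step 5: Final sum = 0.0 + 505 = 505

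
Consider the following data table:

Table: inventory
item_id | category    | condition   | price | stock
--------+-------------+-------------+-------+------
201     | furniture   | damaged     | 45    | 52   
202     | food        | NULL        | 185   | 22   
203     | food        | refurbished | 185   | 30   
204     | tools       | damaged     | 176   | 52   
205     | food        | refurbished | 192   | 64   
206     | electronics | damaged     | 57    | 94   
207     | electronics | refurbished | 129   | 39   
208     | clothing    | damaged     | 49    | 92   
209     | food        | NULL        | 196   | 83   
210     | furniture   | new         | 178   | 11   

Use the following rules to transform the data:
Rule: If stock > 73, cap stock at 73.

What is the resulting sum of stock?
489

Step 1: 3 records have stock > 73
Step 2: These records originally summed to 269
Step 3: After capping: 3 × 73 = 219
Step 4: Unaffected records sum: 270
Step 5: Final sum = 219 + 270 = 489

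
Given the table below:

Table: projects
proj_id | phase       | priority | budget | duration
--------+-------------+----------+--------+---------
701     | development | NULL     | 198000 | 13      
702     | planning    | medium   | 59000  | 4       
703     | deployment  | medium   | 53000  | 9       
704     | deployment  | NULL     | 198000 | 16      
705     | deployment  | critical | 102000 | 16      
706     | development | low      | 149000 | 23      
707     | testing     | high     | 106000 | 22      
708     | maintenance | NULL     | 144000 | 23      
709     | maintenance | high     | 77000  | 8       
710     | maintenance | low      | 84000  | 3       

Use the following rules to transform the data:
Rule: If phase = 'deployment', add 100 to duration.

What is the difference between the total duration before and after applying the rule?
300

Step 1: Original sum of duration = 137
Step 2: 3 records have phase = 'deployment'
Step 3: Each affected record changes by 100
Step 4: Total change = 3 × 100 = 300
Step 5: New sum = 137 + 300 = 437
Step 6: Difference = |437 - 137| = 300
        (Sum increased by 300)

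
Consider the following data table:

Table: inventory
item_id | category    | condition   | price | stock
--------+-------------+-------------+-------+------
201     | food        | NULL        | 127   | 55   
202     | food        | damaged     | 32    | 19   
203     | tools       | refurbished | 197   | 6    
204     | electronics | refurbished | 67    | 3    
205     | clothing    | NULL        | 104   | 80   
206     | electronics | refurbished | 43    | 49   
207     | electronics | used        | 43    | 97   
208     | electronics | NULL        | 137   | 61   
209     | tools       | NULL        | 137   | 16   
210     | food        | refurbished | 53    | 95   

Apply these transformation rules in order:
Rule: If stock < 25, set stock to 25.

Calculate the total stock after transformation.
537

Step 1: 4 records have stock < 25
Step 2: These records originally summed to 44
Step 3: After setting to minimum: 4 × 25 = 100
Step 4: Unaffected records sum: 437
Step 5: Final sum = 100 + 437 = 537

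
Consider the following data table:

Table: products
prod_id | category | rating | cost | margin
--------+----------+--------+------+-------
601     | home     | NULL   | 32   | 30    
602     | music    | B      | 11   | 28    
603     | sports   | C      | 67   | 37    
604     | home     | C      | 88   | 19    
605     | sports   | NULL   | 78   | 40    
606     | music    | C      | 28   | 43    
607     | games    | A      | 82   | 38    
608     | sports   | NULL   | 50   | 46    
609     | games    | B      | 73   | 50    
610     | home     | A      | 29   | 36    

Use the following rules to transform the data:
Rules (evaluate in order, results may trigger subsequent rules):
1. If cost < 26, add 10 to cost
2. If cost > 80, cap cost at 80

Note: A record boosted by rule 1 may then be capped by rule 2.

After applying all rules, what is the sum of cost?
538

Step 1: Apply rule 1 to records with cost < 26
  - 1 records get bonus of 10
  - Of these, 0 records then exceed 80 and get capped
Step 2: Apply rule 2 to records with cost > 80
  - 2 records (original) are capped
Step 3: Calculate final sum = 538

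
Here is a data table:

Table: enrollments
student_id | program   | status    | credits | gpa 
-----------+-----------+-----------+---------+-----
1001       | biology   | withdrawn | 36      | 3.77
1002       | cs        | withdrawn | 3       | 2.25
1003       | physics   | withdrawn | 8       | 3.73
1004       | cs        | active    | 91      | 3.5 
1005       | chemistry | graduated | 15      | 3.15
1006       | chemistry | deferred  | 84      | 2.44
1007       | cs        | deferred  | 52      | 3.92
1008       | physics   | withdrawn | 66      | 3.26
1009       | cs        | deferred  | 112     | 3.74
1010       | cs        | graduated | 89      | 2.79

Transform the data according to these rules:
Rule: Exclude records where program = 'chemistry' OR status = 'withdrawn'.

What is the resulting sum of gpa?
13.95

Step 1: Find records where program = 'chemistry' OR status = 'withdrawn'
Step 2: 6 records match, summing to 18.6
Step 3: Original sum: 32.55
Step 4: Remaining sum = 32.55 - 18.6 = 13.95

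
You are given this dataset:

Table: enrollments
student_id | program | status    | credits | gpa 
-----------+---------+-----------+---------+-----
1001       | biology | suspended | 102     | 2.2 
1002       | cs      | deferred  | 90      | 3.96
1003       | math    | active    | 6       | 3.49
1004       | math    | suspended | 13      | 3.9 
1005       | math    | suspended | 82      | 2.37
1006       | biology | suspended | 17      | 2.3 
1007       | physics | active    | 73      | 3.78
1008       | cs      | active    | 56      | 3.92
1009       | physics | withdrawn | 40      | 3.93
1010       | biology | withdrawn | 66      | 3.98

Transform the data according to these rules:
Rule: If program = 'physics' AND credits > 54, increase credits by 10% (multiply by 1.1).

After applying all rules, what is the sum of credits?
552.3

Step 1: Find records where program = 'physics' AND credits > 54
Step 2: 1 records match, summing to 73
Step 3: After multiplier: 73 × 1.1 = 80.3
Step 4: Unaffected records sum: 472
Step 5: Final sum = 80.3 + 472 = 552.3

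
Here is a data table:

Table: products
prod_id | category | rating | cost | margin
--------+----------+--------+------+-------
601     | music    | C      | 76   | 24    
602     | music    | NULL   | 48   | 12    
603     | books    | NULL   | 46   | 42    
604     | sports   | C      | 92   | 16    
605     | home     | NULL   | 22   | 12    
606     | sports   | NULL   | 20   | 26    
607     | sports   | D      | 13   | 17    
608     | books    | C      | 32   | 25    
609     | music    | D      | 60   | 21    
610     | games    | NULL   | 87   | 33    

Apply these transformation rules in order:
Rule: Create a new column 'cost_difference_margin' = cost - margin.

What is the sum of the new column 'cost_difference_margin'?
268

Step 1: For each record, compute cost - margin
Example calculations:
  76 - 24 = 52
  48 - 12 = 36
  46 - 42 = 4
  ...
Step 2: Sum all derived values
Step 3: Total = 268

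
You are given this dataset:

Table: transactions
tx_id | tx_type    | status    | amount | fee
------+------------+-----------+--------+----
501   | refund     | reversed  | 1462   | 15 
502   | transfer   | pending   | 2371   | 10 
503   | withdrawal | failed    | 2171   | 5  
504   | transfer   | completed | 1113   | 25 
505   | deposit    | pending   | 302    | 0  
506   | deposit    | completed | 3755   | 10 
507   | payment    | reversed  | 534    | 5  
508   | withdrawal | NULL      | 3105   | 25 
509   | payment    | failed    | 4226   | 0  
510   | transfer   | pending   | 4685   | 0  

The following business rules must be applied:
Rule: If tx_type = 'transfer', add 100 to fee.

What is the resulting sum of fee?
395

Step 1: Count records where tx_type = 'transfer': 3
Step 2: Total bonus added: 3 × 100 = 300
Step 3: Original sum of fee: 95
Step 4: Final sum = 95 + 300 = 395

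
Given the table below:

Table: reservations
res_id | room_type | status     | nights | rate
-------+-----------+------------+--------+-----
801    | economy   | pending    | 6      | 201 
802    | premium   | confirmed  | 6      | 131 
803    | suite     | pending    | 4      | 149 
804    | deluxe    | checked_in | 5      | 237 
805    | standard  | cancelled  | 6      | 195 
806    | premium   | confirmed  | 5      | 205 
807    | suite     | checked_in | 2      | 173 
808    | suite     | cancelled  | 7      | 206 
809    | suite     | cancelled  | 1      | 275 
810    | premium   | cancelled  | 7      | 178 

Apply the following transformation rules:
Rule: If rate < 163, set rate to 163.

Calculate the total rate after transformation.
1996

Step 1: 2 records have rate < 163
Step 2: These records originally summed to 280
Step 3: After setting to minimum: 2 × 163 = 326
Step 4: Unaffected records sum: 1670
Step 5: Final sum = 326 + 1670 = 1996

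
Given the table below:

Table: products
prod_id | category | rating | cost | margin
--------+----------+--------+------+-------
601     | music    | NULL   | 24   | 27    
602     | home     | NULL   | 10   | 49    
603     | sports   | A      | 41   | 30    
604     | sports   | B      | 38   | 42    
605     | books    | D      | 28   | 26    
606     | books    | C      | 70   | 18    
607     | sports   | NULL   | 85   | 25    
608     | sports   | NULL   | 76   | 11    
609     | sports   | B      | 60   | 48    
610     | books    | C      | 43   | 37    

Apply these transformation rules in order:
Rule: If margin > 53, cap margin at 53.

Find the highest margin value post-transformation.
49

Step 1: Original maximum margin = 49
Step 2: Check cap of 53 against maximum
Step 3: No records exceed the cap (max 49 <= cap 53), so no capping applies
Step 4: Maximum after transformation = 49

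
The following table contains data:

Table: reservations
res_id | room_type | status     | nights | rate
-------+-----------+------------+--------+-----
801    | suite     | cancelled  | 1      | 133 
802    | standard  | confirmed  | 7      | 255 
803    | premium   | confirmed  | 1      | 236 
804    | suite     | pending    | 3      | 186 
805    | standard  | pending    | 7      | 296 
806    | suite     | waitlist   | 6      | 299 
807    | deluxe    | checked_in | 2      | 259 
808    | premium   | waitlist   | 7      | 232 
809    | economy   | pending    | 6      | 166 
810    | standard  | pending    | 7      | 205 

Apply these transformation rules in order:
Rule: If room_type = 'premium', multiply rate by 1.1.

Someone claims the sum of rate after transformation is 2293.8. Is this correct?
No, the correct result is 2313.8.

Step 1: Calculate the correct sum after transformation
Step 2: Apply multiplier 1.1 to records where room_type = 'premium'
Step 3: Correct result = 2313.8
Step 4: Claimed result = 2293.8
Step 5: 2313.8 ≠ 2293.8
Conclusion: The claimed result is incorrect. The correct answer is 2313.8.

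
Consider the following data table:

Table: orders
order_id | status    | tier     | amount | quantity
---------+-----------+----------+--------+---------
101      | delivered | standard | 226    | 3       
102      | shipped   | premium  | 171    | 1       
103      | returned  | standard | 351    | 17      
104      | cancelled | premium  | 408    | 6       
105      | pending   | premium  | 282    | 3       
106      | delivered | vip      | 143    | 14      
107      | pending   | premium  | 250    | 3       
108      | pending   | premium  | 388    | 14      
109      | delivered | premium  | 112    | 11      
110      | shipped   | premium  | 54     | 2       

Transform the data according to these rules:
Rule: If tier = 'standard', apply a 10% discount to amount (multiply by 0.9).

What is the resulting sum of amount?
2327.3

Step 1: Records with tier = 'standard' have total amount = 577
Step 2: Apply multiplier: 577 × 0.9 = 519.3
Step 3: Other records total: 1808
Step 4: Final sum = 519.3 + 1808 = 2327.3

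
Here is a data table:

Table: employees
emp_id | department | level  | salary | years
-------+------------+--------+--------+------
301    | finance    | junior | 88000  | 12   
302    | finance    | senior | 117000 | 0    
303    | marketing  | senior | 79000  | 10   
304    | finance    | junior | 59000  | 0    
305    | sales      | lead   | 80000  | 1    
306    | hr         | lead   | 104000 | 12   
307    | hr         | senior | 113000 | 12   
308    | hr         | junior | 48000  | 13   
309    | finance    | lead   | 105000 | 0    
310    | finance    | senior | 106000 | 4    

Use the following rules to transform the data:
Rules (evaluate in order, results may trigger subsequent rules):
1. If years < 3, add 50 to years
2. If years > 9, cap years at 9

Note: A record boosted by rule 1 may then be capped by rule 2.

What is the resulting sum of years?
85

Step 1: Apply rule 1 to records with years < 3
  - 4 records get bonus of 50
  - Of these, 4 records then exceed 9 and get capped
Step 2: Apply rule 2 to records with years > 9
  - 5 records (original) are capped
Step 3: Calculate final sum = 85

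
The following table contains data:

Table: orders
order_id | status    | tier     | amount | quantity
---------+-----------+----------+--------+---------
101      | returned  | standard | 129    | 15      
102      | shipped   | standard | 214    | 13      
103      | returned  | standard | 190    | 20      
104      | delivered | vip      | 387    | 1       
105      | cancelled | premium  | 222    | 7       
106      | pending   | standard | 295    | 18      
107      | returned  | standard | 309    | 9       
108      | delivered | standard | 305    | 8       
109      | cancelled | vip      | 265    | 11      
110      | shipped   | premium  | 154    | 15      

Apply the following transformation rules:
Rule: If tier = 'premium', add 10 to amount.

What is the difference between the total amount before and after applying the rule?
20

Step 1: Original sum of amount = 2470
Step 2: 2 records have tier = 'premium'
Step 3: Each affected record changes by 10
Step 4: Total change = 2 × 10 = 20
Step 5: New sum = 2470 + 20 = 2490
Step 6: Difference = |2490 - 2470| = 20
        (Sum increased by 20)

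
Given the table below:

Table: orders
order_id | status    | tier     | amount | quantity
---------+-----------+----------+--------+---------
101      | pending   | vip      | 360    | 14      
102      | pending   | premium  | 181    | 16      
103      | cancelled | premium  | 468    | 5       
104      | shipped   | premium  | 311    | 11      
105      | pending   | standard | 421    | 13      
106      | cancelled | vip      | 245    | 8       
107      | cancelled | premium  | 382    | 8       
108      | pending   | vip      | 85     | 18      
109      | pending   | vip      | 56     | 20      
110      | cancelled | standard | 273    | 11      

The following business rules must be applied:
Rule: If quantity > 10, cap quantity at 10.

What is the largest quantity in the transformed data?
10

Step 1: Original maximum quantity = 20
Step 2: Apply cap at 10
Step 3: 7 records had quantity > 10 and were capped
Step 4: Maximum after transformation = 10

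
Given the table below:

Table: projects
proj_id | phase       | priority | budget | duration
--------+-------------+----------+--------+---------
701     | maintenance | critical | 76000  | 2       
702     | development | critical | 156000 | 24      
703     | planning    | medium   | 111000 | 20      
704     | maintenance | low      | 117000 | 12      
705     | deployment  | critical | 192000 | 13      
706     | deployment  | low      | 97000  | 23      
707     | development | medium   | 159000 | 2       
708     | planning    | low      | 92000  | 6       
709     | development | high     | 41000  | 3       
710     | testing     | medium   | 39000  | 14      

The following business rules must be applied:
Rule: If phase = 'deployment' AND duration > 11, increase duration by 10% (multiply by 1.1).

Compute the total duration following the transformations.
122.6

Step 1: Find records where phase = 'deployment' AND duration > 11
Step 2: 2 records match, summing to 36
Step 3: After multiplier: 36 × 1.1 = 39.6
Step 4: Unaffected records sum: 83
Step 5: Final sum = 39.6 + 83 = 122.6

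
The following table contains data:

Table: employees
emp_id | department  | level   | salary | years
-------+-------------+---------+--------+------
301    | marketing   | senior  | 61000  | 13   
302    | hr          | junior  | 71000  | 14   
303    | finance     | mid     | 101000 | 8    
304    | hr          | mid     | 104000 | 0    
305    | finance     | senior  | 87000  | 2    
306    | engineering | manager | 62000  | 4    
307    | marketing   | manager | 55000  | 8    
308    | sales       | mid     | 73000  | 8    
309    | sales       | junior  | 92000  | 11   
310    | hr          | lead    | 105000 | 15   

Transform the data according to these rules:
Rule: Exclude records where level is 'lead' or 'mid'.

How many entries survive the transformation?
6

Step 1: Count records to exclude
  - 1 (lead) + 3 (mid) = 4 records
Step 2: Total records: 10
Step 3: Remaining = 10 - 4 = 6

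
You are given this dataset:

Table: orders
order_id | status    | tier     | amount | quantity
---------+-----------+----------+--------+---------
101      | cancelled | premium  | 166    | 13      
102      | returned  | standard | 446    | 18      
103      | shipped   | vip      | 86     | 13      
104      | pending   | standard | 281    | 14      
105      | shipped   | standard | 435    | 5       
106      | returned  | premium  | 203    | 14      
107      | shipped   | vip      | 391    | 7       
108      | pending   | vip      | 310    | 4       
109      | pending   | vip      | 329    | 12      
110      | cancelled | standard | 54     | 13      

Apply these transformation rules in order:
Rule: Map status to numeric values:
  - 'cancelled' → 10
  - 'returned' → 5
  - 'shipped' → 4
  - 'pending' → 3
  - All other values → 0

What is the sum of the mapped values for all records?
51

Step 1: Apply mapping to each record
Step 2: Count by status:
  'cancelled': 2 records × 10 = 20
  'returned': 2 records × 5 = 10
  'shipped': 3 records × 4 = 12
  'pending': 3 records × 3 = 9
Step 3: Sum all mapped values = 51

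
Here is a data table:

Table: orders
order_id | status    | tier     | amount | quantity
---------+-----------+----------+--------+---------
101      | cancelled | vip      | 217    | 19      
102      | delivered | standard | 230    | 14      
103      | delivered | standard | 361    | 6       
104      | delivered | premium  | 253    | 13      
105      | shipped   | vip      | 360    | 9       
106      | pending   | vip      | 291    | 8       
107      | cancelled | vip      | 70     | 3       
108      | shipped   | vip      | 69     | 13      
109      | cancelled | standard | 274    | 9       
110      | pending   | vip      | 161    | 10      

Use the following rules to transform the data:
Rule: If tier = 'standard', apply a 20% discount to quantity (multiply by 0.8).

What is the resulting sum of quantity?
98.2

Step 1: Records with tier = 'standard' have total quantity = 29
Step 2: Apply multiplier: 29 × 0.8 = 23.2
Step 3: Other records total: 75
Step 4: Final sum = 23.2 + 75 = 98.2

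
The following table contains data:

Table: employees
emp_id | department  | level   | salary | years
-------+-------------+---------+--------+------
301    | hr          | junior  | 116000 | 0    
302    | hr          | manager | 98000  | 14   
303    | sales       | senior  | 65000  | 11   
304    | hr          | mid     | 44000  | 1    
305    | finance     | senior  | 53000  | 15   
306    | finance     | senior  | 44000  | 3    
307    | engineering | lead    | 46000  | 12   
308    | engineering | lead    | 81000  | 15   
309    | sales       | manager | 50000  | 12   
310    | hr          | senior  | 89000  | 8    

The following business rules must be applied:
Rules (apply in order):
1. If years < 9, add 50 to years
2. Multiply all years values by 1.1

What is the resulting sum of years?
320.1

Step 1: Apply Rule 1 - Add 50 to records with years < 9
  - 4 records affected: 12 + (4 × 50) = 212
  - Unaffected records: 79
  - Sum after Rule 1: 291
Step 2: Apply Rule 2 - Multiply all by 1.1
  - 291 × 1.1 = 320.1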